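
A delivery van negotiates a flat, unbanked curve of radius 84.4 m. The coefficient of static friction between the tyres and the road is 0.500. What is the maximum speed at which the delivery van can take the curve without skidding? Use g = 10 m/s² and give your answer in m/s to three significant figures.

Friction provides the centripetal force on a flat curve. At maximum speed it is at its limiting value: μ_s m g = m v²/r.
Mass cancels: v_max = √(μ_s g r) = √(0.500 × 10.0 × 84.4) = √422.0 = 20.54 m/s.

20.5 m/s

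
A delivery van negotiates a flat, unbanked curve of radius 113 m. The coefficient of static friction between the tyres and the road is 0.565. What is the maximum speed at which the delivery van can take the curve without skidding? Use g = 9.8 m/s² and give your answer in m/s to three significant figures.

Friction provides the centripetal force on a flat curve. At maximum speed it is at its limiting value: μ_s m g = m v²/r.
Mass cancels: v_max = √(μ_s g r) = √(0.565 × 9.8 × 113) = √625.7 = 25.01 m/s.

25.0 m/s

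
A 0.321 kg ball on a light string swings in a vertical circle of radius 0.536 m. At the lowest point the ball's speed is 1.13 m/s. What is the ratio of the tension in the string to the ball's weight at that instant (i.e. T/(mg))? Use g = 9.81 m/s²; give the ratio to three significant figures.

1.24

At the bottom, T − mg = mv²/r, so T = m(v²/r + g) and T/(mg) = v²/(rg) + 1 = (1.13)²/(0.536 × 9.81) + 1 = 0.2428 + 1 = 1.243.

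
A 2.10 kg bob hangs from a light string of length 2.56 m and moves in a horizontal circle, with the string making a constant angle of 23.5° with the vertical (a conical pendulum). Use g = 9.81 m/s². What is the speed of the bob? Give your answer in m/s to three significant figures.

2.09 m/s

The radius of the circle is r = L sinθ = 2.56 × sin 23.5° = 1.021 m.
Horizontally T sinθ = mv²/r and vertically T cosθ = mg, so tanθ = v²/(rg).
v = √(r g tanθ) = √(1.021 × 9.81 × 0.4348) = √4.354 = 2.087 m/s.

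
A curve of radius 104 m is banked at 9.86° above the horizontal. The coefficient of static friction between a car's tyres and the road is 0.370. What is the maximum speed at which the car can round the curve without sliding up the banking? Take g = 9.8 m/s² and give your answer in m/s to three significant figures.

At the maximum speed, friction acts down the slope at its limiting value f = μN. Radially (horizontal, toward centre): N sinθ + μN cosθ = mv²/r. Vertically: N cosθ − μN sinθ = mg.
Dividing: v² = r g (sinθ + μcosθ)/(cosθ − μsinθ).
sinθ + μcosθ = 0.1712 + 0.370×0.9852 = 0.5358; cosθ − μsinθ = 0.9852 − 0.370×0.1712 = 0.9219.
v² = 104 × 9.8 × 0.5358/0.9219 = 592.3 m²/s², so v = 24.34 m/s.

24.3 m/s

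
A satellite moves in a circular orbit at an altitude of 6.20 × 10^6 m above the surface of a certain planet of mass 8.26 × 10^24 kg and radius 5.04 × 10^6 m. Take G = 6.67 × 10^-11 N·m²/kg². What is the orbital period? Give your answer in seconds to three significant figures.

r = R + h = 5.04 × 10^6 + 6.20 × 10^6 = 1.124 × 10^7 m. Gravity provides the centripetal force: G M m / r² = m v² / r ⇒ v = √(GM/r) = 7001 m/s.
T = 2πr/v = 2π × 1.124 × 10^7 / 7001 = 10090 s.

10100 s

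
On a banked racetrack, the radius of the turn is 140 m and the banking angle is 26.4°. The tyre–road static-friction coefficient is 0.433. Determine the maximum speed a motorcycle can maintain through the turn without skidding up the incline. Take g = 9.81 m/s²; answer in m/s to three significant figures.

At the maximum speed, friction acts down the slope at its limiting value f = μN. Radially (horizontal, toward centre): N sinθ + μN cosθ = mv²/r. Vertically: N cosθ − μN sinθ = mg.
Dividing: v² = r g (sinθ + μcosθ)/(cosθ − μsinθ).
sinθ + μcosθ = 0.4446 + 0.433×0.8957 = 0.8325; cosθ − μsinθ = 0.8957 − 0.433×0.4446 = 0.7032.
v² = 140 × 9.81 × 0.8325/0.7032 = 1626 m²/s², so v = 40.32 m/s.

40.3 m/s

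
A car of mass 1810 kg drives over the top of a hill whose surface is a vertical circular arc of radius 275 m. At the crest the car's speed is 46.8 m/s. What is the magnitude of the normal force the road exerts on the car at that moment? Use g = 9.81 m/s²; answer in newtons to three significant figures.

3340 N

At the crest the centripetal acceleration points downward (toward the centre of the arc), so mg − N = mv²/r.
N = m(g − v²/r) = 1810 × (9.81 − (46.8)²/275) = 1810 × (9.81 − 7.965) = 1810 × 1.845 = 3340 N.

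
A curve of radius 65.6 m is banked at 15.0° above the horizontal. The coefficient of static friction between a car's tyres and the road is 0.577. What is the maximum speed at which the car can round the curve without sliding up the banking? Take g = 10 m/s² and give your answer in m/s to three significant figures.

At the maximum speed, friction acts down the slope at its limiting value f = μN. Radially (horizontal, toward centre): N sinθ + μN cosθ = mv²/r. Vertically: N cosθ − μN sinθ = mg.
Dividing: v² = r g (sinθ + μcosθ)/(cosθ − μsinθ).
sinθ + μcosθ = 0.2588 + 0.577×0.9659 = 0.8162; cosθ − μsinθ = 0.9659 − 0.577×0.2588 = 0.8166.
v² = 65.6 × 10.0 × 0.8162/0.8166 = 655.7 m²/s², so v = 25.61 m/s.

25.6 m/s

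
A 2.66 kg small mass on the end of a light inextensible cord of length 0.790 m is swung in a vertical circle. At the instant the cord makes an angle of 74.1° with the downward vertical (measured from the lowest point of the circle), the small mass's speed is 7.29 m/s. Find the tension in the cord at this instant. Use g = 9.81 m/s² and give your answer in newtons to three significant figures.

186 N

Take the radial direction toward the centre of the circle as positive. The component of the weight along the string toward the centre is −mg cos φ (φ measured from the bottom), so Newton's second law along the string gives T − mg cos φ = m v²/r.
cos 74.1° = 0.2740, so T = m(v²/r + g cos φ) = 2.66 × ((7.29)²/0.790 + 9.81 × 0.2740) = 2.66 × (67.27 + (2.688)) = 2.66 × 69.96 = 186.1 N.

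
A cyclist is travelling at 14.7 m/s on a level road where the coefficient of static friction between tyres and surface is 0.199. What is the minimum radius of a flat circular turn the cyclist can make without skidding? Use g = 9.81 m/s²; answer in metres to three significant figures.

111 m

At the limit, μ_s m g = m v²/r, so r_min = v²/(μ_s g) = (14.7)²/(0.199 × 9.81) = 216.1/1.952 = 110.7 m.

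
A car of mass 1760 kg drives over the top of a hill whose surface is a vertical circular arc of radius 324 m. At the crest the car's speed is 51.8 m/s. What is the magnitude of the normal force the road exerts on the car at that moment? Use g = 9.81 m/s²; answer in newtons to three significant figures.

2690 N

At the crest the centripetal acceleration points downward (toward the centre of the arc), so mg − N = mv²/r.
N = m(g − v²/r) = 1760 × (9.81 − (51.8)²/324) = 1760 × (9.81 − 8.282) = 1760 × 1.528 = 2690 N.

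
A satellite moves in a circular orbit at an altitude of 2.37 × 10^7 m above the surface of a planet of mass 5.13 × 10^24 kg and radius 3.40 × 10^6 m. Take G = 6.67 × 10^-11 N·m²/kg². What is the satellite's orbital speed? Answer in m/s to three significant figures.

3550 m/s

Orbital radius r = R + h = 3.40 × 10^6 + 2.37 × 10^7 = 2.710 × 10^7 m.
Gravity supplies the centripetal force: G M m / r² = m v² / r, so v = √(GM/r).
v = √(6.67 × 10^-11 × 5.13 × 10^24 / 2.710 × 10^7) = √(1.263 × 10^7) = 3553 m/s.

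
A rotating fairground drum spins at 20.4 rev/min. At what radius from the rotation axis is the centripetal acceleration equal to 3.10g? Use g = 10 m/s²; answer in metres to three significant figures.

ω = 20.4 rev/min × 2π/60 = 2.136 rad/s.
a_c = ω²r = 3.10g ⇒ r = 3.10 × 10.0 / (2.136)² = 31.00/4.564 = 6.793 m.

6.79 m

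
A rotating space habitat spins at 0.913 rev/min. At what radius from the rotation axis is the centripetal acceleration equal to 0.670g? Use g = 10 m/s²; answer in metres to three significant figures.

ω = 0.913 rev/min × 2π/60 = 0.09561 rad/s.
a_c = ω²r = 0.670g ⇒ r = 0.670 × 10.0 / (0.09561)² = 6.700/0.009141 = 733.0 m.

733 m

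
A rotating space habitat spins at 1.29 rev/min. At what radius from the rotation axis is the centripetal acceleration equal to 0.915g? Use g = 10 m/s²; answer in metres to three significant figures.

501 m

ω = 1.29 rev/min × 2π/60 = 0.1351 rad/s.
a_c = ω²r = 0.915g ⇒ r = 0.915 × 10.0 / (0.1351)² = 9.150/0.01825 = 501.4 m.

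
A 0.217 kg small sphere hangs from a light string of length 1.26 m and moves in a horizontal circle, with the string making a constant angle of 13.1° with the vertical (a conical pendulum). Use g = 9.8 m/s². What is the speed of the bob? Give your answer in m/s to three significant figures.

0.807 m/s

The radius of the circle is r = L sinθ = 1.26 × sin 13.1° = 0.2856 m.
Horizontally T sinθ = mv²/r and vertically T cosθ = mg, so tanθ = v²/(rg).
v = √(r g tanθ) = √(0.2856 × 9.8 × 0.2327) = √0.6513 = 0.8070 m/s.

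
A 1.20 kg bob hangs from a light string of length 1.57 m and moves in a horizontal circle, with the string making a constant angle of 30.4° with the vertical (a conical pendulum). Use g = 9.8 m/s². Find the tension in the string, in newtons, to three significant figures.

13.6 N

Vertically the bob has no acceleration, so T cosθ = mg.
T = mg/cosθ = 1.20 × 9.8 / cos 30.4° = 11.76/0.8625 = 13.63 N.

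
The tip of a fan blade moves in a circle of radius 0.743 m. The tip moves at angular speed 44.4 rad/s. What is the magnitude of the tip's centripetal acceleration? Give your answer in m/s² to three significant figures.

1460 m/s²

v = ωr = 44.4 × 0.743 = 32.99 m/s.
a_c = v²/r = (32.99)²/0.743 = 1088/0.743 = 1465 m/s².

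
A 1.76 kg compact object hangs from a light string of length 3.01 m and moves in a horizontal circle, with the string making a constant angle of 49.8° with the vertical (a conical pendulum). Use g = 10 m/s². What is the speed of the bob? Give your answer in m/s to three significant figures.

The radius of the circle is r = L sinθ = 3.01 × sin 49.8° = 2.299 m.
Horizontally T sinθ = mv²/r and vertically T cosθ = mg, so tanθ = v²/(rg).
v = √(r g tanθ) = √(2.299 × 10.0 × 1.183) = √27.21 = 5.216 m/s.

5.22 m/s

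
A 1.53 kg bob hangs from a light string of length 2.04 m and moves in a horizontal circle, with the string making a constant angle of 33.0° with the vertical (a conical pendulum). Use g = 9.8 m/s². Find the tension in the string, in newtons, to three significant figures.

Vertically the bob has no acceleration, so T cosθ = mg.
T = mg/cosθ = 1.53 × 9.8 / cos 33.0° = 14.99/0.8387 = 17.88 N.

17.9 N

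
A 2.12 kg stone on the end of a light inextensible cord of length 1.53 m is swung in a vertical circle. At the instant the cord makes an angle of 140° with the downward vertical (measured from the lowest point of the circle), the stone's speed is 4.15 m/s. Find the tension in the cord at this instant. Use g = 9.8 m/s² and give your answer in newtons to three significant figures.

7.95 N

Take the radial direction toward the centre of the circle as positive. The component of the weight along the string toward the centre is −mg cos φ (φ measured from the bottom), so Newton's second law along the string gives T − mg cos φ = m v²/r.
cos 140° = -0.7660, so T = m(v²/r + g cos φ) = 2.12 × ((4.15)²/1.53 + 9.8 × -0.7660) = 2.12 × (11.26 + (-7.507)) = 2.12 × 3.749 = 7.949 N.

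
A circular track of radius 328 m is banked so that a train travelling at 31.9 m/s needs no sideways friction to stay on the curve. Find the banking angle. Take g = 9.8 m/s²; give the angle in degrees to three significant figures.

17.6°

With no friction, the horizontal component of the normal force provides the centripetal force: N sinθ = mv²/r, while N cosθ = mg vertically.
Dividing: tanθ = v²/(r g) = (31.9)²/(328 × 9.8) = 1018/3214 = 0.3166.
θ = arctan(0.3166) = 17.57°.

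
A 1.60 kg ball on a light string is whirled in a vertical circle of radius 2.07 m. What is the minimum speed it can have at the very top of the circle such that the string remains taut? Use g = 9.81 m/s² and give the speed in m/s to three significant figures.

4.51 m/s

At the top, both weight mg and T point toward the centre: T + mg = mv²/r.
At minimum speed T → 0, so mg = mv_min²/r ⇒ v_min = √(g r) = √(9.81 × 2.07) = 4.506 m/s.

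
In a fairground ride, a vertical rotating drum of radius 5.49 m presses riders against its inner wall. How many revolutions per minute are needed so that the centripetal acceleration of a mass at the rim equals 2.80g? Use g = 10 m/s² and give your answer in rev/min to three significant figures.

21.6 rev/min

Require ω²r = 2.80g, so ω = √(2.80 × 10.0/5.49) = 2.258 rad/s.
In rev/min: ω × 60/(2π) = 2.258 × 60/(2π) = 21.57 rev/min.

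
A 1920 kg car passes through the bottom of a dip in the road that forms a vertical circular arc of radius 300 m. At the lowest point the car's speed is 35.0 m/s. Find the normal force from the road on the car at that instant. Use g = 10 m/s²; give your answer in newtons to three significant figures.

At the lowest point, N points up (toward the centre) and the weight mg points down (away from the centre), so the net inward force is N − mg = mv²/r.
N = m(v²/r + g) = 1920 × ((35.0)²/300 + 10.0) = 1920 × (4.083 + 10.0) = 1920 × 14.08 = 27040 N.

27000 N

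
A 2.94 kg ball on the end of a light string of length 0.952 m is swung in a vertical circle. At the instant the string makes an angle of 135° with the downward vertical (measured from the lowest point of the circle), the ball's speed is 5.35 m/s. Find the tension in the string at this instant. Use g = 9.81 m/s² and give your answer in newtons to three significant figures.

68.0 N

Take the radial direction toward the centre of the circle as positive. The component of the weight along the string toward the centre is −mg cos φ (φ measured from the bottom), so Newton's second law along the string gives T − mg cos φ = m v²/r.
cos 135° = -0.7071, so T = m(v²/r + g cos φ) = 2.94 × ((5.35)²/0.952 + 9.81 × -0.7071) = 2.94 × (30.07 + (-6.937)) = 2.94 × 23.13 = 68.00 N.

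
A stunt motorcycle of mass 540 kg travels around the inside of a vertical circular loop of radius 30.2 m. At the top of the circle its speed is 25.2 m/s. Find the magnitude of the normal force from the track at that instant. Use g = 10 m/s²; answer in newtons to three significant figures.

5960 N

At the top, both N and the weight mg point inward (toward the centre), so N + mg = mv²/r.
N = m(v²/r − g) = 540 × ((25.2)²/30.2 − 10.0) = 540 × (21.03 − 10.0) = 540 × 11.03 = 5955 N.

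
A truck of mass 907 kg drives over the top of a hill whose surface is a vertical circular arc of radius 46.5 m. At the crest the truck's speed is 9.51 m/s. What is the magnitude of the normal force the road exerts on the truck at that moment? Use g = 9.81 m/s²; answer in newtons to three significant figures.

At the crest the centripetal acceleration points downward (toward the centre of the arc), so mg − N = mv²/r.
N = m(g − v²/r) = 907 × (9.81 − (9.51)²/46.5) = 907 × (9.81 − 1.945) = 907 × 7.865 = 7134 N.

7130 N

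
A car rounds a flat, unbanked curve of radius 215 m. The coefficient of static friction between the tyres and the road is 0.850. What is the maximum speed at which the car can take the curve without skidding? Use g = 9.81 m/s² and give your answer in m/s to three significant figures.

42.3 m/s

Friction provides the centripetal force on a flat curve. At maximum speed it is at its limiting value: μ_s m g = m v²/r.
Mass cancels: v_max = √(μ_s g r) = √(0.850 × 9.81 × 215) = √1793 = 42.34 m/s.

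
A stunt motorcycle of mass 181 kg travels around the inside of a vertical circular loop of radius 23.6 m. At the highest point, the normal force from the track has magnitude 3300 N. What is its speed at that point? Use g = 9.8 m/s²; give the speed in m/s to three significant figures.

At the top, N + mg = mv²/r, so v = √(r(N/m + g)) = √(23.6 × (3300/181 + 9.8)) = √(23.6 × 28.03) = √661.6 = 25.72 m/s.

25.7 m/s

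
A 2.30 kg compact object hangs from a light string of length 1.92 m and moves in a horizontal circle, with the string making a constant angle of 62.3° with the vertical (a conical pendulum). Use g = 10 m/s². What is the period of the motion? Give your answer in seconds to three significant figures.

r = L sinθ = 1.700 m. From T sinθ = mω²r and T cosθ = mg: tanθ = ω²r/g, so ω² = g tanθ / r = g/(L cosθ).
ω = √(g/(L cosθ)) = √(10.0/(1.92 × 0.4648)) = √11.20 = 3.347 rad/s.
Period = 2π/ω = 1.877 s.

1.88 s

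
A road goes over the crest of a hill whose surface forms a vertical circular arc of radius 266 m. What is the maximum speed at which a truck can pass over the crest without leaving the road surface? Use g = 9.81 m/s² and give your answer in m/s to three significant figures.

51.1 m/s

At the crest the centre of the circle is below the truck, so the net downward (centripetal) force is mg − N = mv²/r.
The truck leaves the road when N → 0, giving v_max = √(g r) = √(9.81 × 266) = 51.08 m/s.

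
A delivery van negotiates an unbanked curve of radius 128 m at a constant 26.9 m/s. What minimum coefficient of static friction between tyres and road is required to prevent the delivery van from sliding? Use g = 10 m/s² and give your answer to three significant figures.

0.565

Friction provides the centripetal force: μ_s m g = m v²/r, so μ_s = v²/(g r) = (26.90)²/(10.0 × 128) = 723.6/1280 = 0.5653.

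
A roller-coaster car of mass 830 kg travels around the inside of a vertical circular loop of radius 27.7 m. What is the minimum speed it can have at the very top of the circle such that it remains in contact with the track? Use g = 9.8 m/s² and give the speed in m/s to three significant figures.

16.5 m/s

At the highest point the centre is directly below, so both the weight and N act inward: N + mg = mv²/r.
At minimum speed N → 0, so mg = mv_min²/r ⇒ v_min = √(g r) = √(9.8 × 27.7) = 16.48 m/s.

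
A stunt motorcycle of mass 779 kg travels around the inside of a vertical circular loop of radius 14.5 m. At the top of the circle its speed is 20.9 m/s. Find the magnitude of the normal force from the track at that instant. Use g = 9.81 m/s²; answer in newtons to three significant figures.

15800 N

At the top, both N and the weight mg point inward (toward the centre), so N + mg = mv²/r.
N = m(v²/r − g) = 779 × ((20.9)²/14.5 − 9.81) = 779 × (30.12 − 9.81) = 779 × 20.31 = 15830 N.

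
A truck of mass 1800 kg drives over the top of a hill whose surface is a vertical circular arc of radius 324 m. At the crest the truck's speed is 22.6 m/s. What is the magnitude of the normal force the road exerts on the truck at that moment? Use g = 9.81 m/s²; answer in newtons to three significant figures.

14800 N

At the crest the centripetal acceleration points downward (toward the centre of the arc), so mg − N = mv²/r.
N = m(g − v²/r) = 1800 × (9.81 − (22.6)²/324) = 1800 × (9.81 − 1.576) = 1800 × 8.234 = 14820 N.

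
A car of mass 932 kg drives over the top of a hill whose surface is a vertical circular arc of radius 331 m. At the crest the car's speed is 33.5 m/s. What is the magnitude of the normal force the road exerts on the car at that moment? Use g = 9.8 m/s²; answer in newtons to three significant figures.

5970 N

At the crest the centripetal acceleration points downward (toward the centre of the arc), so mg − N = mv²/r.
N = m(g − v²/r) = 932 × (9.8 − (33.5)²/331) = 932 × (9.8 − 3.390) = 932 × 6.410 = 5974 N.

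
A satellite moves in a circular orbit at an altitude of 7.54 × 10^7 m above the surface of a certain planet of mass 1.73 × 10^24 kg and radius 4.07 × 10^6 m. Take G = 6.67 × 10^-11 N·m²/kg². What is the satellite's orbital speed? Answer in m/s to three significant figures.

Orbital radius r = R + h = 4.07 × 10^6 + 7.54 × 10^7 = 7.947 × 10^7 m.
Gravity supplies the centripetal force: G M m / r² = m v² / r, so v = √(GM/r).
v = √(6.67 × 10^-11 × 1.73 × 10^24 / 7.947 × 10^7) = √(1.452 × 10^6) = 1205 m/s.

1200 m/s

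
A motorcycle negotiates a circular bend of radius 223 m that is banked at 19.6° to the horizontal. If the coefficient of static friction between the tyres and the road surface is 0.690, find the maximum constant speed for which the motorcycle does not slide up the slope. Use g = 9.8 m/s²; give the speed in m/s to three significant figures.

55.1 m/s

At the maximum speed, friction acts down the slope at its limiting value f = μN. Radially (horizontal, toward centre): N sinθ + μN cosθ = mv²/r. Vertically: N cosθ − μN sinθ = mg.
Dividing: v² = r g (sinθ + μcosθ)/(cosθ − μsinθ).
sinθ + μcosθ = 0.3355 + 0.690×0.9421 = 0.9855; cosθ − μsinθ = 0.9421 − 0.690×0.3355 = 0.7106.
v² = 223 × 9.8 × 0.9855/0.7106 = 3031 m²/s², so v = 55.05 m/s.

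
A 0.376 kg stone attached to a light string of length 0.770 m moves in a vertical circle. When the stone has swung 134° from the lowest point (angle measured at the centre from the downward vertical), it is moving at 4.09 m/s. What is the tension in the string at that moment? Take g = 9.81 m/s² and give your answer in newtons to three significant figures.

5.61 N

Take the radial direction toward the centre of the circle as positive. The component of the weight along the string toward the centre is −mg cos φ (φ measured from the bottom), so Newton's second law along the string gives T − mg cos φ = m v²/r.
cos 134° = -0.6947, so T = m(v²/r + g cos φ) = 0.376 × ((4.09)²/0.770 + 9.81 × -0.6947) = 0.376 × (21.72 + (-6.815)) = 0.376 × 14.91 = 5.606 N.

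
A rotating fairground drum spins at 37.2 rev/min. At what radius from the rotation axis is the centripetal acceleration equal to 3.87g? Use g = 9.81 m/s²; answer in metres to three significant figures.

2.50 m

ω = 37.2 rev/min × 2π/60 = 3.896 rad/s.
a_c = ω²r = 3.87g ⇒ r = 3.87 × 9.81 / (3.896)² = 37.96/15.18 = 2.502 m.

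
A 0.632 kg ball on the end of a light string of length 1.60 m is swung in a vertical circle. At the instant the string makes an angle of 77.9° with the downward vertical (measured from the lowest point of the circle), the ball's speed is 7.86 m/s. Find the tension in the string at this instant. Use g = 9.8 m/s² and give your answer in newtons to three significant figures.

Take the radial direction toward the centre of the circle as positive. The component of the weight along the string toward the centre is −mg cos φ (φ measured from the bottom), so Newton's second law along the string gives T − mg cos φ = m v²/r.
cos 77.9° = 0.2096, so T = m(v²/r + g cos φ) = 0.632 × ((7.86)²/1.60 + 9.8 × 0.2096) = 0.632 × (38.61 + (2.054)) = 0.632 × 40.67 = 25.70 N.

25.7 N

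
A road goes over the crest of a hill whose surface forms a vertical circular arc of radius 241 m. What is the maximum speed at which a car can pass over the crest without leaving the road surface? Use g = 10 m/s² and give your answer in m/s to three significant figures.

At the crest the centre of the circle is below the car, so the net downward (centripetal) force is mg − N = mv²/r.
The car leaves the road when N → 0, giving v_max = √(g r) = √(10.0 × 241) = 49.09 m/s.

49.1 m/s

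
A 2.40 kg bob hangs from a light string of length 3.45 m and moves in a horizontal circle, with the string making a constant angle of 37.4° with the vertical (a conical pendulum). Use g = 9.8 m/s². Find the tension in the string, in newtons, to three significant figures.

29.6 N

Vertically the bob has no acceleration, so T cosθ = mg.
T = mg/cosθ = 2.40 × 9.8 / cos 37.4° = 23.52/0.7944 = 29.61 N.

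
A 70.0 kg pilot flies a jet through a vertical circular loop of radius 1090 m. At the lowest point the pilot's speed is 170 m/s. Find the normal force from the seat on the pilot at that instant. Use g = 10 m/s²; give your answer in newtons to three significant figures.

At the lowest point, N points up (toward the centre) and the weight mg points down (away from the centre), so the net inward force is N − mg = mv²/r.
N = m(v²/r + g) = 70.0 × ((170)²/1090 + 10.0) = 70.0 × (26.51 + 10.0) = 70.0 × 36.51 = 2556 N.

2560 N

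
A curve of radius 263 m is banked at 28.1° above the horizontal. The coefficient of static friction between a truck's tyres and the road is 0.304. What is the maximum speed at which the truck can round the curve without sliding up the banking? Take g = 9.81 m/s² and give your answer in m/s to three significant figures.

At the maximum speed, friction acts down the slope at its limiting value f = μN. Radially (horizontal, toward centre): N sinθ + μN cosθ = mv²/r. Vertically: N cosθ − μN sinθ = mg.
Dividing: v² = r g (sinθ + μcosθ)/(cosθ − μsinθ).
sinθ + μcosθ = 0.4710 + 0.304×0.8821 = 0.7392; cosθ − μsinθ = 0.8821 − 0.304×0.4710 = 0.7389.
v² = 263 × 9.81 × 0.7392/0.7389 = 2581 m²/s², so v = 50.80 m/s.

50.8 m/s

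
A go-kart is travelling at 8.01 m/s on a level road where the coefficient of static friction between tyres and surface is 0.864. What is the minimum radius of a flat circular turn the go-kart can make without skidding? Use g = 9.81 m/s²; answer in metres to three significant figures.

At the limit, μ_s m g = m v²/r, so r_min = v²/(μ_s g) = (8.01)²/(0.864 × 9.81) = 64.16/8.476 = 7.570 m.

7.57 m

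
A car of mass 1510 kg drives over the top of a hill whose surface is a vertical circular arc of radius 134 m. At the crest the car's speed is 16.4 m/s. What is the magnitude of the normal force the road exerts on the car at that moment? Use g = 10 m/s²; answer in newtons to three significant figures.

12100 N

At the crest the centripetal acceleration points downward (toward the centre of the arc), so mg − N = mv²/r.
N = m(g − v²/r) = 1510 × (10.0 − (16.4)²/134) = 1510 × (10.0 − 2.007) = 1510 × 7.993 = 12070 N.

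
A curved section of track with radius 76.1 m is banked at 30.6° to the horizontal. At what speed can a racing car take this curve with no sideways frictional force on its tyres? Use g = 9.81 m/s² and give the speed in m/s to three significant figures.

On a frictionless banked curve, N sinθ = mv²/r and N cosθ = mg, so tanθ = v²/(rg).
v = √(r g tanθ) = √(76.1 × 9.81 × tan 30.6°) = √(76.1 × 9.81 × 0.5914) = √441.5 = 21.01 m/s.

21.0 m/s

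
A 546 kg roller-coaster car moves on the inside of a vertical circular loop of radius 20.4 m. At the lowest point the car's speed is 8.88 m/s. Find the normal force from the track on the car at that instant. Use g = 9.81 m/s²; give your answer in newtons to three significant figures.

7470 N

At the lowest point, N points up (toward the centre) and the weight mg points down (away from the centre), so the net inward force is N − mg = mv²/r.
N = m(v²/r + g) = 546 × ((8.88)²/20.4 + 9.81) = 546 × (3.865 + 9.81) = 546 × 13.68 = 7467 N.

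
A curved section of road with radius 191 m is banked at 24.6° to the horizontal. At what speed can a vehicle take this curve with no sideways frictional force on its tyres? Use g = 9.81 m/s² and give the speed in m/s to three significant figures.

29.3 m/s

On a frictionless banked curve, N sinθ = mv²/r and N cosθ = mg, so tanθ = v²/(rg).
v = √(r g tanθ) = √(191 × 9.81 × tan 24.6°) = √(191 × 9.81 × 0.4578) = √857.9 = 29.29 m/s.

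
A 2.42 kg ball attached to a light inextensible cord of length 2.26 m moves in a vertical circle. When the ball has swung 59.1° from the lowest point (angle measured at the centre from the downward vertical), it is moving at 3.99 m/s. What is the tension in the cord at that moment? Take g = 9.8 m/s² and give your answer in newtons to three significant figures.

Take the radial direction toward the centre of the circle as positive. The component of the weight along the string toward the centre is −mg cos φ (φ measured from the bottom), so Newton's second law along the string gives T − mg cos φ = m v²/r.
cos 59.1° = 0.5135, so T = m(v²/r + g cos φ) = 2.42 × ((3.99)²/2.26 + 9.8 × 0.5135) = 2.42 × (7.044 + (5.033)) = 2.42 × 12.08 = 29.23 N.

29.2 N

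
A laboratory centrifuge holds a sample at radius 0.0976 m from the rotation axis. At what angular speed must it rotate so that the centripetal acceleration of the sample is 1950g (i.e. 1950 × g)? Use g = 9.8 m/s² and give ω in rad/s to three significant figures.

Centripetal acceleration a_c = ω²r. Setting ω²r = 1950g:
ω = √(1950g / r) = √(1950 × 9.8 / 0.0976) = √195800 = 442.5 rad/s.

442 rad/s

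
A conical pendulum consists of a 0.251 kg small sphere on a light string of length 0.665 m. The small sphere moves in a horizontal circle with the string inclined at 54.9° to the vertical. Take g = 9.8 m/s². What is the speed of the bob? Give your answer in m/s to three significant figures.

2.75 m/s

The radius of the circle is r = L sinθ = 0.665 × sin 54.9° = 0.5441 m.
Horizontally T sinθ = mv²/r and vertically T cosθ = mg, so tanθ = v²/(rg).
v = √(r g tanθ) = √(0.5441 × 9.8 × 1.423) = √7.587 = 2.754 m/s.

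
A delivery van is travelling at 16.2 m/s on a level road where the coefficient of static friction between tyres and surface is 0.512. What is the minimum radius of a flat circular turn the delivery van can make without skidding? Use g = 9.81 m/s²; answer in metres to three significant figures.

At the limit, μ_s m g = m v²/r, so r_min = v²/(μ_s g) = (16.2)²/(0.512 × 9.81) = 262.4/5.023 = 52.25 m.

52.3 m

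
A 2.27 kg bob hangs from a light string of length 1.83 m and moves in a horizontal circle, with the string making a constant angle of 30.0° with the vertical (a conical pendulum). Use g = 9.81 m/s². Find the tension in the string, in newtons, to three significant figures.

25.7 N

Vertically the bob has no acceleration, so T cosθ = mg.
T = mg/cosθ = 2.27 × 9.81 / cos 30.0° = 22.27/0.8660 = 25.71 N.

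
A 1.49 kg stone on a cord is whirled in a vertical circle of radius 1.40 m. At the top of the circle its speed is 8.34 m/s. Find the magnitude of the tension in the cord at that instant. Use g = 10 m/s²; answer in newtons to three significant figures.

At the top, both T and the weight mg point inward (toward the centre), so T + mg = mv²/r.
T = m(v²/r − g) = 1.49 × ((8.34)²/1.40 − 10.0) = 1.49 × (49.68 − 10.0) = 1.49 × 39.68 = 59.13 N.

59.1 N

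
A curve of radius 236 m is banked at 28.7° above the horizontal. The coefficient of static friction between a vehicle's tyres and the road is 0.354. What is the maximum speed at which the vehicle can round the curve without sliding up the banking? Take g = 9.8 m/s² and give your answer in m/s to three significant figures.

50.9 m/s

At the maximum speed, friction acts down the slope at its limiting value f = μN. Radially (horizontal, toward centre): N sinθ + μN cosθ = mv²/r. Vertically: N cosθ − μN sinθ = mg.
Dividing: v² = r g (sinθ + μcosθ)/(cosθ − μsinθ).
sinθ + μcosθ = 0.4802 + 0.354×0.8771 = 0.7907; cosθ − μsinθ = 0.8771 − 0.354×0.4802 = 0.7071.
v² = 236 × 9.8 × 0.7907/0.7071 = 2586 m²/s², so v = 50.85 m/s.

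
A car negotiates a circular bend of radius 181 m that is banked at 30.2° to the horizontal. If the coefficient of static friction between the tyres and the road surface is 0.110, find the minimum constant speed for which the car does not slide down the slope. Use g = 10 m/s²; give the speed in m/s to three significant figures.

28.3 m/s

At the minimum speed, friction acts up the slope at its limiting value f = μN. Radially (horizontal, toward centre): N sinθ − μN cosθ = mv²/r. Vertically: N cosθ + μN sinθ = mg.
Dividing: v² = r g (sinθ − μcosθ)/(cosθ + μsinθ).
sinθ − μcosθ = 0.5030 − 0.110×0.8643 = 0.4079; cosθ + μsinθ = 0.8643 + 0.110×0.5030 = 0.9196.
v² = 181 × 10.0 × 0.4079/0.9196 = 802.9 m²/s², so v = 28.34 m/s.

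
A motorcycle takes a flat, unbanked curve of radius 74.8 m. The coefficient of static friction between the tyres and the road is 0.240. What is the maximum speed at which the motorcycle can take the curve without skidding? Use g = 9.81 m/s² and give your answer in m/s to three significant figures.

Friction provides the centripetal force on a flat curve. At maximum speed it is at its limiting value: μ_s m g = m v²/r.
Mass cancels: v_max = √(μ_s g r) = √(0.240 × 9.81 × 74.8) = √176.1 = 13.27 m/s.

13.3 m/s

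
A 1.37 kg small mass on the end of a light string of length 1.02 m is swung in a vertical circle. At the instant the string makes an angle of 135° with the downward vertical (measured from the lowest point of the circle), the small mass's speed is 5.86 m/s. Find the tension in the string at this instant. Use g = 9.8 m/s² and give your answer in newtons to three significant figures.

Take the radial direction toward the centre of the circle as positive. The component of the weight along the string toward the centre is −mg cos φ (φ measured from the bottom), so Newton's second law along the string gives T − mg cos φ = m v²/r.
cos 135° = -0.7071, so T = m(v²/r + g cos φ) = 1.37 × ((5.86)²/1.02 + 9.8 × -0.7071) = 1.37 × (33.67 + (-6.930)) = 1.37 × 26.74 = 36.63 N.

36.6 N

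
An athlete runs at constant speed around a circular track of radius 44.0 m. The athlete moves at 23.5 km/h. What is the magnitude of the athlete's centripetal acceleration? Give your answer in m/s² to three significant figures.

0.968 m/s²

v = 23.5 km/h = 23.5/3.6 = 6.528 m/s.
a_c = v²/r = (6.528)²/44.0 = 42.61/44.0 = 0.9685 m/s².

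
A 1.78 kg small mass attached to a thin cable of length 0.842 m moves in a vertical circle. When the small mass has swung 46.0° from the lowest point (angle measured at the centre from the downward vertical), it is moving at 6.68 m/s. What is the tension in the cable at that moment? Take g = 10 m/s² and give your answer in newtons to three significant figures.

Take the radial direction toward the centre of the circle as positive. The component of the weight along the string toward the centre is −mg cos φ (φ measured from the bottom), so Newton's second law along the string gives T − mg cos φ = m v²/r.
cos 46.0° = 0.6947, so T = m(v²/r + g cos φ) = 1.78 × ((6.68)²/0.842 + 10.0 × 0.6947) = 1.78 × (53.00 + (6.947)) = 1.78 × 59.94 = 106.7 N.

107 N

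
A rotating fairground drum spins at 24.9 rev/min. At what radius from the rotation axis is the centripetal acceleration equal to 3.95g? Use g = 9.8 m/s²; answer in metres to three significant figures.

ω = 24.9 rev/min × 2π/60 = 2.608 rad/s.
a_c = ω²r = 3.95g ⇒ r = 3.95 × 9.8 / (2.608)² = 38.71/6.799 = 5.693 m.

5.69 m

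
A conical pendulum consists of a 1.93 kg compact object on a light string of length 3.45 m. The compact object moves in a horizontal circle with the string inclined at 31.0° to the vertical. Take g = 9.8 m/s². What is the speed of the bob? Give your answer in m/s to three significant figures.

3.23 m/s

The radius of the circle is r = L sinθ = 3.45 × sin 31.0° = 1.777 m.
Horizontally T sinθ = mv²/r and vertically T cosθ = mg, so tanθ = v²/(rg).
v = √(r g tanθ) = √(1.777 × 9.8 × 0.6009) = √10.46 = 3.235 m/s.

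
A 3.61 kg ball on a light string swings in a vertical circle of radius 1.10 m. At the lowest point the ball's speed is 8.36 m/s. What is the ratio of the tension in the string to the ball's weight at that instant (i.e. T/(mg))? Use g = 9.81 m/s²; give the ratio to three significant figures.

7.48

At the bottom, T − mg = mv²/r, so T = m(v²/r + g) and T/(mg) = v²/(rg) + 1 = (8.36)²/(1.10 × 9.81) + 1 = 6.477 + 1 = 7.477.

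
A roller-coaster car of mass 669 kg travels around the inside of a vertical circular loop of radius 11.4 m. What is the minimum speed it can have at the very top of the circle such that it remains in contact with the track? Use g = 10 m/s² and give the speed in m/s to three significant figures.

At the top, both weight mg and N point toward the centre: N + mg = mv²/r.
At minimum speed N → 0, so mg = mv_min²/r ⇒ v_min = √(g r) = √(10.0 × 11.4) = 10.68 m/s.

10.7 m/s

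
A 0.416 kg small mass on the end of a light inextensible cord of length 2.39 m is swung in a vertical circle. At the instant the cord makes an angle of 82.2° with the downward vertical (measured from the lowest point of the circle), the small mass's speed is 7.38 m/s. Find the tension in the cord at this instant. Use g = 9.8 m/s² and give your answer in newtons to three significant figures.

10.0 N

Take the radial direction toward the centre of the circle as positive. The component of the weight along the string toward the centre is −mg cos φ (φ measured from the bottom), so Newton's second law along the string gives T − mg cos φ = m v²/r.
cos 82.2° = 0.1357, so T = m(v²/r + g cos φ) = 0.416 × ((7.38)²/2.39 + 9.8 × 0.1357) = 0.416 × (22.79 + (1.330)) = 0.416 × 24.12 = 10.03 N.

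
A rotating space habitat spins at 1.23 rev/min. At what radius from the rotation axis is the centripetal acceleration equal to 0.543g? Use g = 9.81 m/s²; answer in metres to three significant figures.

321 m

ω = 1.23 rev/min × 2π/60 = 0.1288 rad/s.
a_c = ω²r = 0.543g ⇒ r = 0.543 × 9.81 / (0.1288)² = 5.327/0.01659 = 321.1 m.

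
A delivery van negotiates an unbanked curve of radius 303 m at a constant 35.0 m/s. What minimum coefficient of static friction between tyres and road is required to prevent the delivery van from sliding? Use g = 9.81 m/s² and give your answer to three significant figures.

Friction provides the centripetal force: μ_s m g = m v²/r, so μ_s = v²/(g r) = (35.00)²/(9.81 × 303) = 1225/2972 = 0.4121.

0.412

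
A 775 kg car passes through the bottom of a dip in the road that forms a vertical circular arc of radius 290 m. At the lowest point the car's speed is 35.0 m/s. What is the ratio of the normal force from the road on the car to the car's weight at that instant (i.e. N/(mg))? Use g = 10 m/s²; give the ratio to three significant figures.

1.42

At the bottom, N − mg = mv²/r, so N = m(v²/r + g) and N/(mg) = v²/(rg) + 1 = (35.0)²/(290 × 10.0) + 1 = 0.4224 + 1 = 1.422.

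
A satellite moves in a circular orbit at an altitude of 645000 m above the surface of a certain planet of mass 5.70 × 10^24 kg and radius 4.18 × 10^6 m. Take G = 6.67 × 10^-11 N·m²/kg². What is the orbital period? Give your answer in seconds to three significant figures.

3420 s

r = R + h = 4.18 × 10^6 + 645000 = 4.825 × 10^6 m. Gravity provides the centripetal force: G M m / r² = m v² / r ⇒ v = √(GM/r) = 8877 m/s.
T = 2πr/v = 2π × 4.825 × 10^6 / 8877 = 3415 s.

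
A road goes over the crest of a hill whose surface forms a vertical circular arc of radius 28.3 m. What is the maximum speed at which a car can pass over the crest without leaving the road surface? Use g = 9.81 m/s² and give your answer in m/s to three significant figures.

16.7 m/s

At the crest the centre of the circle is below the car, so the net downward (centripetal) force is mg − N = mv²/r.
The car leaves the road when N → 0, giving v_max = √(g r) = √(9.81 × 28.3) = 16.66 m/s.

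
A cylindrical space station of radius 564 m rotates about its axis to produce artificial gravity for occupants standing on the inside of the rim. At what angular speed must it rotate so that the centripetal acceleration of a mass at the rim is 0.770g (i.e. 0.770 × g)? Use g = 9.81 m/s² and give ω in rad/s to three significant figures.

Centripetal acceleration a_c = ω²r. Setting ω²r = 0.770g:
ω = √(0.770g / r) = √(0.770 × 9.81 / 564) = √0.01339 = 0.1157 rad/s.

0.116 rad/s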